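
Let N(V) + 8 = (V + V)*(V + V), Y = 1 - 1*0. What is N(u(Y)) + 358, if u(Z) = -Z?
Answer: 354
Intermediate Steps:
Y = 1 (Y = 1 + 0 = 1)
N(V) = -8 + 4*V² (N(V) = -8 + (V + V)*(V + V) = -8 + (2*V)*(2*V) = -8 + 4*V²)
N(u(Y)) + 358 = (-8 + 4*(-1*1)²) + 358 = (-8 + 4*(-1)²) + 358 = (-8 + 4*1) + 358 = (-8 + 4) + 358 = -4 + 358 = 354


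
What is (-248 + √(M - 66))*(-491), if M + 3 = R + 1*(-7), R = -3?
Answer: 121768 - 491*I*√79 ≈ 1.2177e+5 - 4364.1*I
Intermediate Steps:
M = -13 (M = -3 + (-3 + 1*(-7)) = -3 + (-3 - 7) = -3 - 10 = -13)
(-248 + √(M - 66))*(-491) = (-248 + √(-13 - 66))*(-491) = (-248 + √(-79))*(-491) = (-248 + I*√79)*(-491) = 121768 - 491*I*√79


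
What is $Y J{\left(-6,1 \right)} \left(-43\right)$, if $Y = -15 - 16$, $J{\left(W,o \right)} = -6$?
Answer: $-7998$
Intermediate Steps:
$Y = -31$
$Y J{\left(-6,1 \right)} \left(-43\right) = \left(-31\right) \left(-6\right) \left(-43\right) = 186 \left(-43\right) = -7998$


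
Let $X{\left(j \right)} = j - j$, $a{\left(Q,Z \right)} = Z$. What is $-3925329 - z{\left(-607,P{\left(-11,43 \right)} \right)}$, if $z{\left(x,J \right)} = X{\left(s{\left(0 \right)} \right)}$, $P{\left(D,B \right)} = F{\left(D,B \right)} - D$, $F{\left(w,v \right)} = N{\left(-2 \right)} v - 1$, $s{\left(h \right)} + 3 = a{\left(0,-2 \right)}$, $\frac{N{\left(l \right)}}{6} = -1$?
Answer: $-3925329$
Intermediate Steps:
$N{\left(l \right)} = -6$ ($N{\left(l \right)} = 6 \left(-1\right) = -6$)
$s{\left(h \right)} = -5$ ($s{\left(h \right)} = -3 - 2 = -5$)
$F{\left(w,v \right)} = -1 - 6 v$ ($F{\left(w,v \right)} = - 6 v - 1 = -1 - 6 v$)
$P{\left(D,B \right)} = -1 - D - 6 B$ ($P{\left(D,B \right)} = \left(-1 - 6 B\right) - D = -1 - D - 6 B$)
$X{\left(j \right)} = 0$
$z{\left(x,J \right)} = 0$
$-3925329 - z{\left(-607,P{\left(-11,43 \right)} \right)} = -3925329 - 0 = -3925329 + 0 = -3925329$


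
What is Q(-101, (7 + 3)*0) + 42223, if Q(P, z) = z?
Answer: 42223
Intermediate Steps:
Q(-101, (7 + 3)*0) + 42223 = (7 + 3)*0 + 42223 = 10*0 + 42223 = 0 + 42223 = 42223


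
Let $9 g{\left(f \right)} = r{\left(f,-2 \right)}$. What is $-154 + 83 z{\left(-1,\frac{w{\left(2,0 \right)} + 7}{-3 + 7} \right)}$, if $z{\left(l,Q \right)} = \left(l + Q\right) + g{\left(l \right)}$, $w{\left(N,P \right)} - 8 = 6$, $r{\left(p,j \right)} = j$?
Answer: $\frac{6491}{36} \approx 180.31$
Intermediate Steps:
$g{\left(f \right)} = - \frac{2}{9}$ ($g{\left(f \right)} = \frac{1}{9} \left(-2\right) = - \frac{2}{9}$)
$w{\left(N,P \right)} = 14$ ($w{\left(N,P \right)} = 8 + 6 = 14$)
$z{\left(l,Q \right)} = - \frac{2}{9} + Q + l$ ($z{\left(l,Q \right)} = \left(l + Q\right) - \frac{2}{9} = \left(Q + l\right) - \frac{2}{9} = - \frac{2}{9} + Q + l$)
$-154 + 83 z{\left(-1,\frac{w{\left(2,0 \right)} + 7}{-3 + 7} \right)} = -154 + 83 \left(- \frac{2}{9} + \frac{14 + 7}{-3 + 7} - 1\right) = -154 + 83 \left(- \frac{2}{9} + \frac{21}{4} - 1\right) = -154 + 83 \cdot \frac{145}{36} = -154 + \frac{12035}{36} = \frac{6491}{36}$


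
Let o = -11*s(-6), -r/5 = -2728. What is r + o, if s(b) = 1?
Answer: 13629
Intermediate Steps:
r = 13640 (r = -5*(-2728) = 13640)
o = -11 (o = -11*1 = -11)
r + o = 13640 - 11 = 13629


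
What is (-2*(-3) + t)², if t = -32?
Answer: 676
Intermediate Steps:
(-2*(-3) + t)² = (-2*(-3) - 32)² = (6 - 32)² = (-26)² = 676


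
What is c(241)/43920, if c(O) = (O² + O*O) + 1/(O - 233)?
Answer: 929297/351360 ≈ 2.6449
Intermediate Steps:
c(O) = 1/(-233 + O) + 2*O² (c(O) = (O² + O²) + 1/(-233 + O) = 2*O² + 1/(-233 + O) = 1/(-233 + O) + 2*O²)
c(241)/43920 = ((1 - 466*241² + 2*241³)/(-233 + 241))/43920 = ((1 - 466*58081 + 2*13997521)/8)*(1/43920) = ((1 - 27065746 + 27995042)/8)*(1/43920) = ((⅛)*929297)*(1/43920) = (929297/8)*(1/43920) = 929297/351360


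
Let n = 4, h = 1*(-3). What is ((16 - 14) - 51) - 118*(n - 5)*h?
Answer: -403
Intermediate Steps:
h = -3
((16 - 14) - 51) - 118*(n - 5)*h = ((16 - 14) - 51) - 118*(4 - 5)*(-3) = (2 - 51) - (-118)*(-3) = -49 - 118*3 = -49 - 354 = -403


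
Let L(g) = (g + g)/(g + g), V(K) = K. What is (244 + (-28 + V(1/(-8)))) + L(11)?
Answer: 1735/8 ≈ 216.88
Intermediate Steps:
L(g) = 1 (L(g) = (2*g)/((2*g)) = (2*g)*(1/(2*g)) = 1)
(244 + (-28 + V(1/(-8)))) + L(11) = (244 + (-28 + 1/(-8))) + 1 = (244 + (-28 - 1/8)) + 1 = (244 - 225/8) + 1 = 1727/8 + 1 = 1735/8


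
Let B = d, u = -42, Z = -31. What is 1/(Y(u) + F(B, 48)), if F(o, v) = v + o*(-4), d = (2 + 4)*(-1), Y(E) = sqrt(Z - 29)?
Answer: 6/437 - I*sqrt(15)/2622 ≈ 0.01373 - 0.0014771*I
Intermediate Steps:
Y(E) = 2*I*sqrt(15) (Y(E) = sqrt(-31 - 29) = sqrt(-60) = 2*I*sqrt(15))
d = -6 (d = 6*(-1) = -6)
B = -6
F(o, v) = v - 4*o
1/(Y(u) + F(B, 48)) = 1/(2*I*sqrt(15) + (48 - 4*(-6))) = 1/(2*I*sqrt(15) + (48 + 24)) = 1/(2*I*sqrt(15) + 72) = 1/(72 + 2*I*sqrt(15))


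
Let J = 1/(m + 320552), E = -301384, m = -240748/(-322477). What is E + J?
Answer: -31154331724341491/103370888052 ≈ -3.0138e+5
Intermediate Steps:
m = 240748/322477 (m = -240748*(-1/322477) = 240748/322477 ≈ 0.74656)
J = 322477/103370888052 (J = 1/(240748/322477 + 320552) = 1/(103370888052/322477) = 322477/103370888052 ≈ 3.1196e-6)
E + J = -301384 + 322477/103370888052 = -31154331724341491/103370888052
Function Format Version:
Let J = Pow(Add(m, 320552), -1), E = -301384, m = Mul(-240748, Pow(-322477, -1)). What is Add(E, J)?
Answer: Rational(-31154331724341491, 103370888052) ≈ -3.0138e+5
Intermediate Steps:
m = Rational(240748, 322477) (m = Mul(-240748, Rational(-1, 322477)) = Rational(240748, 322477) ≈ 0.74656)
J = Rational(322477, 103370888052) (J = Pow(Add(Rational(240748, 322477), 320552), -1) = Pow(Rational(103370888052, 322477), -1) = Rational(322477, 103370888052) ≈ 3.1196e-6)
Add(E, J) = Add(-301384, Rational(322477, 103370888052)) = Rational(-31154331724341491, 103370888052)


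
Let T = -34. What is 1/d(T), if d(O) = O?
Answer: -1/34 ≈ -0.029412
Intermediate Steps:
1/d(T) = 1/(-34) = -1/34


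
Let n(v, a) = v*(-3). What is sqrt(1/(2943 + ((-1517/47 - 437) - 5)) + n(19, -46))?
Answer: I*sqrt(767383317890)/116030 ≈ 7.5498*I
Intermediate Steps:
n(v, a) = -3*v
sqrt(1/(2943 + ((-1517/47 - 437) - 5)) + n(19, -46)) = sqrt(1/(2943 + ((-1517/47 - 437) - 5)) - 3*19) = sqrt(1/(2943 + ((-1517*1/47 - 437) - 5)) - 57) = sqrt(1/(2943 + ((-1517/47 - 437) - 5)) - 57) = sqrt(1/(2943 + (-22056/47 - 5)) - 57) = sqrt(1/(2943 - 22291/47) - 57) = sqrt(1/(116030/47) - 57) = sqrt(47/116030 - 57) = sqrt(-6613663/116030) = I*sqrt(767383317890)/116030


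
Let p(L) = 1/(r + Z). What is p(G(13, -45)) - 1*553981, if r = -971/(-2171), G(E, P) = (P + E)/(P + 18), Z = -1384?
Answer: -1663988854004/3003693 ≈ -5.5398e+5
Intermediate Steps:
G(E, P) = (E + P)/(18 + P)
r = 971/2171 (r = -971*(-1/2171) = 971/2171 ≈ 0.44726)
p(L) = -2171/3003693 (p(L) = 1/(971/2171 - 1384) = 1/(-3003693/2171) = -2171/3003693)
p(G(13, -45)) - 1*553981 = -2171/3003693 - 1*553981 = -2171/3003693 - 553981 = -1663988854004/3003693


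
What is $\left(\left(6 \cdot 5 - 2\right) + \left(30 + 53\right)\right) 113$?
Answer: $12543$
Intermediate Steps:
$\left(\left(6 \cdot 5 - 2\right) + \left(30 + 53\right)\right) 113 = \left(\left(30 - 2\right) + 83\right) 113 = \left(28 + 83\right) 113 = 111 \cdot 113 = 12543$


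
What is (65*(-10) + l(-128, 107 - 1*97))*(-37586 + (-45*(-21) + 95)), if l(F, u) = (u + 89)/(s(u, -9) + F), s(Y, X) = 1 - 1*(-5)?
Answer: 1450857927/61 ≈ 2.3785e+7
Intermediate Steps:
s(Y, X) = 6 (s(Y, X) = 1 + 5 = 6)
l(F, u) = (89 + u)/(6 + F) (l(F, u) = (u + 89)/(6 + F) = (89 + u)/(6 + F))
(65*(-10) + l(-128, 107 - 1*97))*(-37586 + (-45*(-21) + 95)) = (65*(-10) + (89 + (107 - 1*97))/(6 - 128))*(-37586 + (-45*(-21) + 95)) = (-650 + (89 + (107 - 97))/(-122))*(-37586 + (945 + 95)) = (-650 - (89 + 10)/122)*(-37586 + 1040) = (-650 - 1/122*99)*(-36546) = (-650 - 99/122)*(-36546) = -79399/122*(-36546) = 1450857927/61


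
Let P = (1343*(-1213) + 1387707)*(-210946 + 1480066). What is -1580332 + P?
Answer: -306306230572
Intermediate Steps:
P = -306304650240 (P = (-1629059 + 1387707)*1269120 = -241352*1269120 = -306304650240)
-1580332 + P = -1580332 - 306304650240 = -306306230572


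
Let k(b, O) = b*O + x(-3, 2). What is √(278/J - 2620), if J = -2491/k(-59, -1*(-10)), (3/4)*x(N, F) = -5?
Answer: 2*I*√35649273930/7473 ≈ 50.531*I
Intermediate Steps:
x(N, F) = -20/3 (x(N, F) = (4/3)*(-5) = -20/3)
k(b, O) = -20/3 + O*b (k(b, O) = b*O - 20/3 = O*b - 20/3 = -20/3 + O*b)
J = 7473/1790 (J = -2491/(-20/3 - 1*(-10)*(-59)) = -2491/(-20/3 + 10*(-59)) = -2491/(-20/3 - 590) = -2491/(-1790/3) = -2491*(-3/1790) = 7473/1790 ≈ 4.1749)
√(278/J - 2620) = √(278/(7473/1790) - 2620) = √(278*(1790/7473) - 2620) = √(497620/7473 - 2620) = √(-19081640/7473) = 2*I*√35649273930/7473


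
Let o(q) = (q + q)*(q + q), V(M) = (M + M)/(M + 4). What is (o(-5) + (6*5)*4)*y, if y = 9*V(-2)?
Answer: -3960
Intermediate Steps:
V(M) = 2*M/(4 + M) (V(M) = (2*M)/(4 + M) = 2*M/(4 + M))
y = -18 (y = 9*(2*(-2)/(4 - 2)) = 9*(2*(-2)/2) = 9*(2*(-2)*(½)) = 9*(-2) = -18)
o(q) = 4*q² (o(q) = (2*q)*(2*q) = 4*q²)
(o(-5) + (6*5)*4)*y = (4*(-5)² + (6*5)*4)*(-18) = (4*25 + 30*4)*(-18) = (100 + 120)*(-18) = 220*(-18) = -3960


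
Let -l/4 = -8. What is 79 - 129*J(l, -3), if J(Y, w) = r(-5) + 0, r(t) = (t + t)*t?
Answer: -6371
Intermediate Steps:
l = 32 (l = -4*(-8) = 32)
r(t) = 2*t**2 (r(t) = (2*t)*t = 2*t**2)
J(Y, w) = 50 (J(Y, w) = 2*(-5)**2 + 0 = 2*25 + 0 = 50 + 0 = 50)
79 - 129*J(l, -3) = 79 - 129*50 = 79 - 6450 = -6371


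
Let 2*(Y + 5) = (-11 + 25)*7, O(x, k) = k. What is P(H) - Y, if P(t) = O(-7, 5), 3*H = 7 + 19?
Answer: -39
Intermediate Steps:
H = 26/3 (H = (7 + 19)/3 = (1/3)*26 = 26/3 ≈ 8.6667)
Y = 44 (Y = -5 + ((-11 + 25)*7)/2 = -5 + (14*7)/2 = -5 + (1/2)*98 = -5 + 49 = 44)
P(t) = 5
P(H) - Y = 5 - 1*44 = 5 - 44 = -39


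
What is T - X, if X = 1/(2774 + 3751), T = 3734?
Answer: 24364349/6525 ≈ 3734.0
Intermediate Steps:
X = 1/6525 ≈ 0.00015326
T - X = 3734 - 1*1/6525 = 3734 - 1/6525 = 24364349/6525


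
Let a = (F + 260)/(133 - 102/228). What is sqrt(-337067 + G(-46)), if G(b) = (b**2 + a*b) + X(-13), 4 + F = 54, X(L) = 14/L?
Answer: I*sqrt(2715795558021)/2847 ≈ 578.84*I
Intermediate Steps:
F = 50 (F = -4 + 54 = 50)
a = 11780/5037 (a = (50 + 260)/(133 - 102/228) = 310/(133 - 102*1/228) = 310/(133 - 17/38) = 310/(5037/38) = 310*(38/5037) = 11780/5037 ≈ 2.3387)
G(b) = -14/13 + b**2 + 11780*b/5037 (G(b) = (b**2 + 11780*b/5037) + 14/(-13) = (b**2 + 11780*b/5037) + 14*(-1/13) = (b**2 + 11780*b/5037) - 14/13 = -14/13 + b**2 + 11780*b/5037)
sqrt(-337067 + G(-46)) = sqrt(-337067 + (-14/13 + (-46)**2 + (11780/5037)*(-46))) = sqrt(-337067 + (-14/13 + 2116 - 23560/219)) = sqrt(-337067 + 5714906/2847) = sqrt(-953914843/2847) = I*sqrt(2715795558021)/2847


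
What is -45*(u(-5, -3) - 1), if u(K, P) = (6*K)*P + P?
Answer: -3870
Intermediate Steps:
u(K, P) = P + 6*K*P (u(K, P) = 6*K*P + P = P + 6*K*P)
-45*(u(-5, -3) - 1) = -45*(-3*(1 + 6*(-5)) - 1) = -45*(-3*(1 - 30) - 1) = -45*(-3*(-29) - 1) = -45*(87 - 1) = -45*86 = -3870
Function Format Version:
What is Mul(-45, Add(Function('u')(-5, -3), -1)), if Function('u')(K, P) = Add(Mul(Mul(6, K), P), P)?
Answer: -3870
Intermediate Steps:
Function('u')(K, P) = Add(P, Mul(6, K, P)) (Function('u')(K, P) = Add(Mul(6, K, P), P) = Add(P, Mul(6, K, P)))
Mul(-45, Add(Function('u')(-5, -3), -1)) = Mul(-45, Add(Mul(-3, Add(1, Mul(6, -5))), -1)) = Mul(-45, Add(Mul(-3, Add(1, -30)), -1)) = Mul(-45, Add(Mul(-3, -29), -1)) = Mul(-45, Add(87, -1)) = Mul(-45, 86) = -3870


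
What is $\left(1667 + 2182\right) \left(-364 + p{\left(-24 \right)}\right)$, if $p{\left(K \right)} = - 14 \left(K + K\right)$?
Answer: $1185492$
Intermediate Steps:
$p{\left(K \right)} = - 28 K$ ($p{\left(K \right)} = - 14 \cdot 2 K = - 28 K$)
$\left(1667 + 2182\right) \left(-364 + p{\left(-24 \right)}\right) = \left(1667 + 2182\right) \left(-364 - -672\right) = 3849 \left(-364 + 672\right) = 3849 \cdot 308 = 1185492$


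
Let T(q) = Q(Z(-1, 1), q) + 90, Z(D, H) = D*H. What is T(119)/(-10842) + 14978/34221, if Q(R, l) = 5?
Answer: 53046827/123674694 ≈ 0.42892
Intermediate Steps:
T(q) = 95 (T(q) = 5 + 90 = 95)
T(119)/(-10842) + 14978/34221 = 95/(-10842) + 14978/34221 = 95*(-1/10842) + 14978*(1/34221) = -95/10842 + 14978/34221 = 53046827/123674694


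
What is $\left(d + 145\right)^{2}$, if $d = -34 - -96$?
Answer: $42849$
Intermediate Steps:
$d = 62$ ($d = -34 + 96 = 62$)
$\left(d + 145\right)^{2} = \left(62 + 145\right)^{2} = 207^{2} = 42849$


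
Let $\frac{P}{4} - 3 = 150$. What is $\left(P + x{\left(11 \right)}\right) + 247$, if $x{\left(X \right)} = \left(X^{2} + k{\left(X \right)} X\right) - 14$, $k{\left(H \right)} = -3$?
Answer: $933$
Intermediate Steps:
$P = 612$ ($P = 12 + 4 \cdot 150 = 12 + 600 = 612$)
$x{\left(X \right)} = -14 + X^{2} - 3 X$ ($x{\left(X \right)} = \left(X^{2} - 3 X\right) - 14 = -14 + X^{2} - 3 X$)
$\left(P + x{\left(11 \right)}\right) + 247 = \left(612 - \left(47 - 121\right)\right) + 247 = \left(612 - -74\right) + 247 = \left(612 + 74\right) + 247 = 686 + 247 = 933$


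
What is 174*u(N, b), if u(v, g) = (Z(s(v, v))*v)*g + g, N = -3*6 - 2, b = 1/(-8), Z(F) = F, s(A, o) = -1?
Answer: -1827/4 ≈ -456.75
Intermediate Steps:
b = -1/8 ≈ -0.12500
N = -20 (N = -18 - 2 = -20)
u(v, g) = g - g*v (u(v, g) = (-v)*g + g = -g*v + g = g - g*v)
174*u(N, b) = 174*(-(1 - 1*(-20))/8) = 174*(-(1 + 20)/8) = 174*(-1/8*21) = 174*(-21/8) = -1827/4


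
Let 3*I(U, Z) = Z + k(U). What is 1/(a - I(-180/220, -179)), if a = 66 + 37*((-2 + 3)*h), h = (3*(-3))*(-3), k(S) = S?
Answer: 33/37123 ≈ 0.00088894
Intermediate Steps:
h = 27 (h = -9*(-3) = 27)
I(U, Z) = U/3 + Z/3 (I(U, Z) = (Z + U)/3 = (U + Z)/3 = U/3 + Z/3)
a = 1065 (a = 66 + 37*((-2 + 3)*27) = 66 + 37*(1*27) = 66 + 37*27 = 66 + 999 = 1065)
1/(a - I(-180/220, -179)) = 1/(1065 - ((-180/220)/3 + (1/3)*(-179))) = 1/(1065 - ((-180*1/220)/3 - 179/3)) = 1/(1065 - ((1/3)*(-9/11) - 179/3)) = 1/(1065 - (-3/11 - 179/3)) = 1/(1065 - 1*(-1978/33)) = 1/(1065 + 1978/33) = 1/(37123/33) = 33/37123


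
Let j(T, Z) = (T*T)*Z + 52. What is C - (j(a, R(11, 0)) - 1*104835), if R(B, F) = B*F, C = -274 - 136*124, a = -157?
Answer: 87645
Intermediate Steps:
C = -17138 (C = -274 - 16864 = -17138)
j(T, Z) = 52 + Z*T² (j(T, Z) = T²*Z + 52 = Z*T² + 52 = 52 + Z*T²)
C - (j(a, R(11, 0)) - 1*104835) = -17138 - ((52 + (11*0)*(-157)²) - 1*104835) = -17138 - ((52 + 0*24649) - 104835) = -17138 - ((52 + 0) - 104835) = -17138 - (52 - 104835) = -17138 - 1*(-104783) = -17138 + 104783 = 87645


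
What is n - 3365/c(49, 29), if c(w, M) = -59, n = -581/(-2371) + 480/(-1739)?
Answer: 13866928146/243266971 ≈ 57.003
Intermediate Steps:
n = -127721/4123169 (n = -581*(-1/2371) + 480*(-1/1739) = 581/2371 - 480/1739 = -127721/4123169 ≈ -0.030976)
n - 3365/c(49, 29) = -127721/4123169 - 3365/(-59) = -127721/4123169 - 3365*(-1)/59 = -127721/4123169 - 1*(-3365/59) = -127721/4123169 + 3365/59 = 13866928146/243266971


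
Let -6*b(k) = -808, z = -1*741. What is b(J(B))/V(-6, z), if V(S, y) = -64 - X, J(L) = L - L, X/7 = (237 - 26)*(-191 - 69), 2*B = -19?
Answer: 101/287967 ≈ 0.00035073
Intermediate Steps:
B = -19/2 (B = (½)*(-19) = -19/2 ≈ -9.5000)
X = -384020 (X = 7*((237 - 26)*(-191 - 69)) = 7*(211*(-260)) = 7*(-54860) = -384020)
J(L) = 0
z = -741
b(k) = 404/3 (b(k) = -⅙*(-808) = 404/3)
V(S, y) = 383956 (V(S, y) = -64 - 1*(-384020) = -64 + 384020 = 383956)
b(J(B))/V(-6, z) = (404/3)/383956 = (404/3)*(1/383956) = 101/287967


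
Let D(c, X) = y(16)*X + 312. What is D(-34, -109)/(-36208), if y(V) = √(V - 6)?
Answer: -39/4526 + 109*√10/36208 ≈ 0.00090279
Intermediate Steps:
y(V) = √(-6 + V)
D(c, X) = 312 + X*√10 (D(c, X) = √(-6 + 16)*X + 312 = √10*X + 312 = X*√10 + 312 = 312 + X*√10)
D(-34, -109)/(-36208) = (312 - 109*√10)/(-36208) = (312 - 109*√10)*(-1/36208) = -39/4526 + 109*√10/36208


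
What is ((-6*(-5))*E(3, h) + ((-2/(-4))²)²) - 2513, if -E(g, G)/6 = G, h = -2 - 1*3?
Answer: -25807/16 ≈ -1612.9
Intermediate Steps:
h = -5 (h = -2 - 3 = -5)
E(g, G) = -6*G
((-6*(-5))*E(3, h) + ((-2/(-4))²)²) - 2513 = ((-6*(-5))*(-6*(-5)) + ((-2/(-4))²)²) - 2513 = (30*30 + ((-2*(-¼))²)²) - 2513 = (900 + ((½)²)²) - 2513 = (900 + (¼)²) - 2513 = (900 + 1/16) - 2513 = 14401/16 - 2513 = -25807/16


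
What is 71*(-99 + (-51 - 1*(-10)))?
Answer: -9940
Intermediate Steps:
71*(-99 + (-51 - 1*(-10))) = 71*(-99 + (-51 + 10)) = 71*(-99 - 41) = 71*(-140) = -9940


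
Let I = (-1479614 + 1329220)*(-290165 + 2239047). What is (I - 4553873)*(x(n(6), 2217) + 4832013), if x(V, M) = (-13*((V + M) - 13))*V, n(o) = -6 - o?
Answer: -1516513528368325665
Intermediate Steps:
I = -293100159508 (I = -150394*1948882 = -293100159508)
x(V, M) = V*(169 - 13*M - 13*V) (x(V, M) = (-13*((M + V) - 13))*V = (-13*(-13 + M + V))*V = (169 - 13*M - 13*V)*V = V*(169 - 13*M - 13*V))
(I - 4553873)*(x(n(6), 2217) + 4832013) = (-293100159508 - 4553873)*(13*(-6 - 1*6)*(13 - 1*2217 - (-6 - 1*6)) + 4832013) = -293104713381*(13*(-6 - 6)*(13 - 2217 - (-6 - 6)) + 4832013) = -293104713381*(13*(-12)*(13 - 2217 - 1*(-12)) + 4832013) = -293104713381*(13*(-12)*(13 - 2217 + 12) + 4832013) = -293104713381*(13*(-12)*(-2192) + 4832013) = -293104713381*(341952 + 4832013) = -293104713381*5173965 = -1516513528368325665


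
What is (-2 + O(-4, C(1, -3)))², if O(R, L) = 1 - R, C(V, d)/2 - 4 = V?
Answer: 9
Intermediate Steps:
C(V, d) = 8 + 2*V
(-2 + O(-4, C(1, -3)))² = (-2 + (1 - 1*(-4)))² = (-2 + (1 + 4))² = (-2 + 5)² = 3² = 9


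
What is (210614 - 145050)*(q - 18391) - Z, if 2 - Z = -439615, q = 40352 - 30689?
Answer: -572682209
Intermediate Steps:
q = 9663
Z = 439617 (Z = 2 - 1*(-439615) = 2 + 439615 = 439617)
(210614 - 145050)*(q - 18391) - Z = (210614 - 145050)*(9663 - 18391) - 1*439617 = 65564*(-8728) - 439617 = -572242592 - 439617 = -572682209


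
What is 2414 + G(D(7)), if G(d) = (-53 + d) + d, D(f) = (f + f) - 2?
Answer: 2385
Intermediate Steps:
D(f) = -2 + 2*f (D(f) = 2*f - 2 = -2 + 2*f)
G(d) = -53 + 2*d
2414 + G(D(7)) = 2414 + (-53 + 2*(-2 + 2*7)) = 2414 + (-53 + 2*(-2 + 14)) = 2414 + (-53 + 2*12) = 2414 + (-53 + 24) = 2414 - 29 = 2385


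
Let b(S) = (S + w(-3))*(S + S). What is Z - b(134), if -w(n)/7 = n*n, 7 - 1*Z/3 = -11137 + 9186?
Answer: -13154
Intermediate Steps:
Z = 5874 (Z = 21 - 3*(-11137 + 9186) = 21 - 3*(-1951) = 21 + 5853 = 5874)
w(n) = -7*n² (w(n) = -7*n*n = -7*n²)
b(S) = 2*S*(-63 + S) (b(S) = (S - 7*(-3)²)*(S + S) = (S - 7*9)*(2*S) = (S - 63)*(2*S) = (-63 + S)*(2*S) = 2*S*(-63 + S))
Z - b(134) = 5874 - 2*134*(-63 + 134) = 5874 - 2*134*71 = 5874 - 1*19028 = 5874 - 19028 = -13154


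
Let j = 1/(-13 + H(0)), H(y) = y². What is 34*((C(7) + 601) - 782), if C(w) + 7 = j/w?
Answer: -581706/91 ≈ -6392.4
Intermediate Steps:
j = -1/13 (j = 1/(-13 + 0²) = 1/(-13 + 0) = 1/(-13) = -1/13 ≈ -0.076923)
C(w) = -7 - 1/(13*w)
34*((C(7) + 601) - 782) = 34*(((-7 - 1/13/7) + 601) - 782) = 34*(((-7 - 1/13*⅐) + 601) - 782) = 34*(((-7 - 1/91) + 601) - 782) = 34*((-638/91 + 601) - 782) = 34*(54053/91 - 782) = 34*(-17109/91) = -581706/91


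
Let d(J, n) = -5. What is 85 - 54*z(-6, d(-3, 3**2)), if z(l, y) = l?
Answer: 409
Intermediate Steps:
85 - 54*z(-6, d(-3, 3**2)) = 85 - 54*(-6) = 85 + 324 = 409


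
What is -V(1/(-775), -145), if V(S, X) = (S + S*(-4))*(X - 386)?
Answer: 1593/775 ≈ 2.0555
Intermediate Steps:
V(S, X) = -3*S*(-386 + X) (V(S, X) = (S - 4*S)*(-386 + X) = (-3*S)*(-386 + X) = -3*S*(-386 + X))
-V(1/(-775), -145) = -3*(386 - 1*(-145))/(-775) = -3*(-1)*(386 + 145)/775 = -3*(-1)*531/775 = -1*(-1593/775) = 1593/775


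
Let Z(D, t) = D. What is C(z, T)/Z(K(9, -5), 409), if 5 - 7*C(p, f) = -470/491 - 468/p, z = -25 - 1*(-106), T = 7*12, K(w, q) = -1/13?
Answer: -674141/30933 ≈ -21.794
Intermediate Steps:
K(w, q) = -1/13 (K(w, q) = -1*1/13 = -1/13)
T = 84
z = 81 (z = -25 + 106 = 81)
C(p, f) = 2925/3437 + 468/(7*p) (C(p, f) = 5/7 - (-470/491 - 468/p)/7 = 5/7 + (470/3437 + 468/(7*p)) = 2925/3437 + 468/(7*p))
C(z, T)/Z(K(9, -5), 409) = ((117/3437)*(1964 + 25*81)/81)/(-1/13) = ((117/3437)*(1/81)*(1964 + 2025))*(-13) = ((117/3437)*(1/81)*3989)*(-13) = (51857/30933)*(-13) = -674141/30933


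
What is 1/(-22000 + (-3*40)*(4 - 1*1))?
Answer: -1/22360 ≈ -4.4723e-5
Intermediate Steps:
1/(-22000 + (-3*40)*(4 - 1*1)) = 1/(-22000 - 120*(4 - 1)) = 1/(-22000 - 120*3) = 1/(-22000 - 360) = 1/(-22360) = -1/22360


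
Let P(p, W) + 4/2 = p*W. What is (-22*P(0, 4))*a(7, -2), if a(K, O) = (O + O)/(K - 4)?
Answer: -176/3 ≈ -58.667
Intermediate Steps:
a(K, O) = 2*O/(-4 + K) (a(K, O) = (2*O)/(-4 + K) = 2*O/(-4 + K))
P(p, W) = -2 + W*p (P(p, W) = -2 + p*W = -2 + W*p)
(-22*P(0, 4))*a(7, -2) = (-22*(-2 + 4*0))*(2*(-2)/(-4 + 7)) = (-22*(-2 + 0))*(2*(-2)/3) = (-22*(-2))*(2*(-2)*(1/3)) = 44*(-4/3) = -176/3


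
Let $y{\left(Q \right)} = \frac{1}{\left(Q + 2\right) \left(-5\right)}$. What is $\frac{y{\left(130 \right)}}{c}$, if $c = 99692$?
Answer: $- \frac{1}{65796720} \approx -1.5198 \cdot 10^{-8}$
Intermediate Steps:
$y{\left(Q \right)} = \frac{1}{-10 - 5 Q}$ ($y{\left(Q \right)} = \frac{1}{\left(2 + Q\right) \left(-5\right)} = \frac{1}{-10 - 5 Q}$)
$\frac{y{\left(130 \right)}}{c} = \frac{\left(-1\right) \frac{1}{10 + 5 \cdot 130}}{99692} = - \frac{1}{10 + 650} \cdot \frac{1}{99692} = - \frac{1}{660} \cdot \frac{1}{99692} = \left(-1\right) \frac{1}{660} \cdot \frac{1}{99692} = \left(- \frac{1}{660}\right) \frac{1}{99692} = - \frac{1}{65796720}$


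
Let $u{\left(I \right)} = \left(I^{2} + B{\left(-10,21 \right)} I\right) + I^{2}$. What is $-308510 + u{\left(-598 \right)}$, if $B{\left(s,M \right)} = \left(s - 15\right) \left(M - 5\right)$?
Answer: $645898$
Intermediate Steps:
$B{\left(s,M \right)} = \left(-15 + s\right) \left(-5 + M\right)$
$u{\left(I \right)} = - 400 I + 2 I^{2}$ ($u{\left(I \right)} = \left(I^{2} + \left(75 - 315 - -50 + 21 \left(-10\right)\right) I\right) + I^{2} = \left(I^{2} + \left(75 - 315 + 50 - 210\right) I\right) + I^{2} = \left(I^{2} - 400 I\right) + I^{2} = - 400 I + 2 I^{2}$)
$-308510 + u{\left(-598 \right)} = -308510 + 2 \left(-598\right) \left(-200 - 598\right) = -308510 + 2 \left(-598\right) \left(-798\right) = -308510 + 954408 = 645898$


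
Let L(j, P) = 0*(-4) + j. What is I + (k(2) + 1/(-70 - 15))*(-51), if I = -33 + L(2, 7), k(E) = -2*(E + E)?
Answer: 1888/5 ≈ 377.60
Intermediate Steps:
L(j, P) = j (L(j, P) = 0 + j = j)
k(E) = -4*E
I = -31 (I = -33 + 2 = -31)
I + (k(2) + 1/(-70 - 15))*(-51) = -31 + (-4*2 + 1/(-70 - 15))*(-51) = -31 + (-8 + 1/(-85))*(-51) = -31 + (-8 - 1/85)*(-51) = -31 - 681/85*(-51) = -31 + 2043/5 = 1888/5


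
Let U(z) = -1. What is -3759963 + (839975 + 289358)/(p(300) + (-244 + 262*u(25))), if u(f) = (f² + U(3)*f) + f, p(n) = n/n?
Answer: -614779140908/163507 ≈ -3.7600e+6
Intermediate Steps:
p(n) = 1
u(f) = f² (u(f) = (f² - f) + f = f²)
-3759963 + (839975 + 289358)/(p(300) + (-244 + 262*u(25))) = -3759963 + (839975 + 289358)/(1 + (-244 + 262*25²)) = -3759963 + 1129333/(1 + (-244 + 262*625)) = -3759963 + 1129333/(1 + (-244 + 163750)) = -3759963 + 1129333/(1 + 163506) = -3759963 + 1129333/163507 = -614779140908/163507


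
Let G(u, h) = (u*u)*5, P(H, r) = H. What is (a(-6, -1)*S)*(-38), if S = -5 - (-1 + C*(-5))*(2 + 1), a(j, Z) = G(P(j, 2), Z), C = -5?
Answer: 526680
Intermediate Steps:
G(u, h) = 5*u**2 (G(u, h) = u**2*5 = 5*u**2)
a(j, Z) = 5*j**2
S = -77 (S = -5 - (-1 - 5*(-5))*(2 + 1) = -5 - (-1 + 25)*3 = -5 - 24*3 = -5 - 1*72 = -5 - 72 = -77)
(a(-6, -1)*S)*(-38) = ((5*(-6)**2)*(-77))*(-38) = ((5*36)*(-77))*(-38) = (180*(-77))*(-38) = -13860*(-38) = 526680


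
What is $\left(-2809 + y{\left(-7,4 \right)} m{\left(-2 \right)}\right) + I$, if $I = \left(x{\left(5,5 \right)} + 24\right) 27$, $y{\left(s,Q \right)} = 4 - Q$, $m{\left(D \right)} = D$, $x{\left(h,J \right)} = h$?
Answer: $-2026$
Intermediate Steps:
$I = 783$ ($I = \left(5 + 24\right) 27 = 29 \cdot 27 = 783$)
$\left(-2809 + y{\left(-7,4 \right)} m{\left(-2 \right)}\right) + I = \left(-2809 + \left(4 - 4\right) \left(-2\right)\right) + 783 = \left(-2809 + 0 \left(-2\right)\right) + 783 = \left(-2809 + 0\right) + 783 = -2809 + 783 = -2026$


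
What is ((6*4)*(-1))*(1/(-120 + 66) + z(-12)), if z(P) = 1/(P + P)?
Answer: 13/9 ≈ 1.4444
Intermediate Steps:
z(P) = 1/(2*P)
((6*4)*(-1))*(1/(-120 + 66) + z(-12)) = ((6*4)*(-1))*(1/(-120 + 66) + (½)/(-12)) = (24*(-1))*(1/(-54) + (½)*(-1/12)) = -24*(-1/54 - 1/24) = -24*(-13/216) = 13/9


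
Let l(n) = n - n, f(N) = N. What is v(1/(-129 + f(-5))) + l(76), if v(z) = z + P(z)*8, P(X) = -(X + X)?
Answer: 15/134 ≈ 0.11194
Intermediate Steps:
P(X) = -2*X
l(n) = 0
v(z) = -15*z (v(z) = z - 2*z*8 = z - 16*z = -15*z)
v(1/(-129 + f(-5))) + l(76) = -15/(-129 - 5) + 0 = -15/(-134) + 0 = -15*(-1/134) + 0 = 15/134 + 0 = 15/134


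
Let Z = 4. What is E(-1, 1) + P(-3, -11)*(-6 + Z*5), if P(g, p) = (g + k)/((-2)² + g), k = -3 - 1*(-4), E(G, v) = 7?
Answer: -21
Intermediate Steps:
k = 1 (k = -3 + 4 = 1)
P(g, p) = (1 + g)/(4 + g) (P(g, p) = (g + 1)/((-2)² + g) = (1 + g)/(4 + g))
E(-1, 1) + P(-3, -11)*(-6 + Z*5) = 7 + ((1 - 3)/(4 - 3))*(-6 + 4*5) = 7 + (-2/1)*(-6 + 20) = 7 + (1*(-2))*14 = 7 - 2*14 = 7 - 28 = -21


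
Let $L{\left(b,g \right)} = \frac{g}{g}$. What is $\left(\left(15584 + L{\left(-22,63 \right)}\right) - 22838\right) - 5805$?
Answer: $-13058$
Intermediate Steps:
$L{\left(b,g \right)} = 1$
$\left(\left(15584 + L{\left(-22,63 \right)}\right) - 22838\right) - 5805 = \left(\left(15584 + 1\right) - 22838\right) - 5805 = \left(15585 - 22838\right) - 5805 = -7253 - 5805 = -13058$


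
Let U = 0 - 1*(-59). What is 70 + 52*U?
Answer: 3138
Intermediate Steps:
U = 59 (U = 0 + 59 = 59)
70 + 52*U = 70 + 52*59 = 70 + 3068 = 3138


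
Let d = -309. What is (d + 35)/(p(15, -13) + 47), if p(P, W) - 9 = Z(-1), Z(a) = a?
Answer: -274/55 ≈ -4.9818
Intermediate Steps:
p(P, W) = 8 (p(P, W) = 9 - 1 = 8)
(d + 35)/(p(15, -13) + 47) = (-309 + 35)/(8 + 47) = -274/55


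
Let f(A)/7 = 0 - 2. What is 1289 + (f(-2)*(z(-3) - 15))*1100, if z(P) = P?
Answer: 278489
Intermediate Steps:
f(A) = -14 (f(A) = 7*(0 - 2) = 7*(-2) = -14)
1289 + (f(-2)*(z(-3) - 15))*1100 = 1289 - 14*(-3 - 15)*1100 = 1289 - 14*(-18)*1100 = 1289 + 252*1100 = 1289 + 277200 = 278489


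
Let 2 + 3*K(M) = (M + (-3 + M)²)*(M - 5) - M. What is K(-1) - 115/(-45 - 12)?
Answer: -538/19 ≈ -28.316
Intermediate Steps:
K(M) = -⅔ - M/3 + (-5 + M)*(M + (-3 + M)²)/3 (K(M) = -⅔ + ((M + (-3 + M)²)*(M - 5) - M)/3 = -⅔ + ((M + (-3 + M)²)*(-5 + M) - M)/3 = -⅔ + ((-5 + M)*(M + (-3 + M)²) - M)/3 = -⅔ + (-M + (-5 + M)*(M + (-3 + M)²))/3 = -⅔ + (-M/3 + (-5 + M)*(M + (-3 + M)²)/3) = -⅔ - M/3 + (-5 + M)*(M + (-3 + M)²)/3)
K(-1) - 115/(-45 - 12) = (-47/3 + 11*(-1) - 10/3*(-1)² + (⅓)*(-1)³) - 115/(-45 - 12) = (-47/3 - 11 - 10/3*1 + (⅓)*(-1)) - 115/(-57) = (-47/3 - 11 - 10/3 - ⅓) - 115*(-1/57) = -91/3 + 115/57 = -538/19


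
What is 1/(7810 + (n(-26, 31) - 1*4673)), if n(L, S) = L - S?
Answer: 1/3080 ≈ 0.00032468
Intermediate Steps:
1/(7810 + (n(-26, 31) - 1*4673)) = 1/(7810 + ((-26 - 1*31) - 1*4673)) = 1/(7810 + ((-26 - 31) - 4673)) = 1/(7810 + (-57 - 4673)) = 1/(7810 - 4730) = 1/3080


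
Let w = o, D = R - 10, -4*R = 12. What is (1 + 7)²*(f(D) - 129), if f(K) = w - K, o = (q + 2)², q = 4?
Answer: -5120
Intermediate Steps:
R = -3 (R = -¼*12 = -3)
D = -13 (D = -3 - 10 = -13)
o = 36 (o = (4 + 2)² = 6² = 36)
w = 36
f(K) = 36 - K
(1 + 7)²*(f(D) - 129) = (1 + 7)²*((36 - 1*(-13)) - 129) = 8²*((36 + 13) - 129) = 64*(49 - 129) = 64*(-80) = -5120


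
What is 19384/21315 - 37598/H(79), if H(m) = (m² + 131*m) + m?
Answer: -478289474/355299735 ≈ -1.3462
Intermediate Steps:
H(m) = m² + 132*m
19384/21315 - 37598/H(79) = 19384/21315 - 37598*1/(79*(132 + 79)) = 19384*(1/21315) - 37598/(79*211) = 19384/21315 - 37598/16669 = -478289474/355299735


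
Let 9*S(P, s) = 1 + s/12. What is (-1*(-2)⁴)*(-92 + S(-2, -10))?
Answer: 39736/27 ≈ 1471.7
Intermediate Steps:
S(P, s) = ⅑ + s/108 (S(P, s) = (1 + s/12)/9 = ⅑ + s/108)
(-1*(-2)⁴)*(-92 + S(-2, -10)) = (-1*(-2)⁴)*(-92 + (⅑ + (1/108)*(-10))) = (-1*16)*(-92 + (⅑ - 5/54)) = -16*(-92 + 1/54) = -16*(-4967/54) = 39736/27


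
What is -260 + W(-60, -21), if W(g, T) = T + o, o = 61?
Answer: -220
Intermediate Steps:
W(g, T) = 61 + T (W(g, T) = T + 61 = 61 + T)
-260 + W(-60, -21) = -260 + (61 - 21) = -260 + 40 = -220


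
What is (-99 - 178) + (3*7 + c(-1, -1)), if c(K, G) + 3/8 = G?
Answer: -2059/8 ≈ -257.38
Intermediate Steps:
c(K, G) = -3/8 + G
(-99 - 178) + (3*7 + c(-1, -1)) = (-99 - 178) + (3*7 + (-3/8 - 1)) = -277 + (21 - 11/8) = -277 + 157/8 = -2059/8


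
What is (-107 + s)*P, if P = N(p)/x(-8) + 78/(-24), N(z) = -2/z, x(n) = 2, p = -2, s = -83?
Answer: 1045/2 ≈ 522.50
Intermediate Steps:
P = -11/4 (P = -2/(-2)/2 + 78/(-24) = -2*(-1/2)*(1/2) + 78*(-1/24) = 1*(1/2) - 13/4 = 1/2 - 13/4 = -11/4 ≈ -2.7500)
(-107 + s)*P = (-107 - 83)*(-11/4) = -190*(-11/4) = 1045/2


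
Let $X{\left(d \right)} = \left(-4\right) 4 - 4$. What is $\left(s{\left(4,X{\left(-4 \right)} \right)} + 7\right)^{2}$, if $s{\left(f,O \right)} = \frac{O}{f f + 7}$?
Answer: $\frac{19881}{529} \approx 37.582$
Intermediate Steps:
$X{\left(d \right)} = -20$ ($X{\left(d \right)} = -16 - 4 = -20$)
$s{\left(f,O \right)} = \frac{O}{7 + f^{2}}$ ($s{\left(f,O \right)} = \frac{O}{f^{2} + 7} = \frac{O}{7 + f^{2}}$)
$\left(s{\left(4,X{\left(-4 \right)} \right)} + 7\right)^{2} = \left(- \frac{20}{7 + 4^{2}} + 7\right)^{2} = \left(- \frac{20}{7 + 16} + 7\right)^{2} = \left(- \frac{20}{23} + 7\right)^{2} = \left(\frac{141}{23}\right)^{2} = \frac{19881}{529}$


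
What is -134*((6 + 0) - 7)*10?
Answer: 1340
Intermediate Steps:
-134*((6 + 0) - 7)*10 = -134*(6 - 7)*10 = -(-134)*10 = -134*(-10) = 1340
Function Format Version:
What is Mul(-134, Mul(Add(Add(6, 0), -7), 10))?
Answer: 1340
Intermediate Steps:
Mul(-134, Mul(Add(Add(6, 0), -7), 10)) = Mul(-134, Mul(Add(6, -7), 10)) = Mul(-134, Mul(-1, 10)) = Mul(-134, -10) = 1340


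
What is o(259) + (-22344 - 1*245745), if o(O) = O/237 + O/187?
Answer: -11881326575/44319 ≈ -2.6809e+5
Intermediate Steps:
o(O) = 424*O/44319 (o(O) = O*(1/237) + O*(1/187) = O/237 + O/187 = 424*O/44319)
o(259) + (-22344 - 1*245745) = (424/44319)*259 + (-22344 - 1*245745) = 109816/44319 + (-22344 - 245745) = 109816/44319 - 268089 = -11881326575/44319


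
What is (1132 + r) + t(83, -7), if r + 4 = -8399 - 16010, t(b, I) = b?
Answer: -23198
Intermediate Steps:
r = -24413 (r = -4 + (-8399 - 16010) = -4 - 24409 = -24413)
(1132 + r) + t(83, -7) = (1132 - 24413) + 83 = -23281 + 83 = -23198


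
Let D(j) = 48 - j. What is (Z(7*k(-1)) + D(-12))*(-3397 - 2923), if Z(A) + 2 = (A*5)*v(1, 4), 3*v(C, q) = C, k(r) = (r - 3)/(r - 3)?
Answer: -1320880/3 ≈ -4.4029e+5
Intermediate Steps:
k(r) = 1 (k(r) = (-3 + r)/(-3 + r) = 1)
v(C, q) = C/3
Z(A) = -2 + 5*A/3 (Z(A) = -2 + (A*5)*((1/3)*1) = -2 + (5*A)*(1/3) = -2 + 5*A/3)
(Z(7*k(-1)) + D(-12))*(-3397 - 2923) = ((-2 + 5*(7*1)/3) + (48 - 1*(-12)))*(-3397 - 2923) = ((-2 + (5/3)*7) + (48 + 12))*(-6320) = ((-2 + 35/3) + 60)*(-6320) = (29/3 + 60)*(-6320) = (209/3)*(-6320) = -1320880/3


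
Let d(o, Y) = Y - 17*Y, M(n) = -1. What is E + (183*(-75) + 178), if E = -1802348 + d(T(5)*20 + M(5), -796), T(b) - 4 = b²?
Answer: -1803159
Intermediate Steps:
T(b) = 4 + b²
d(o, Y) = -16*Y
E = -1789612 (E = -1802348 - 16*(-796) = -1802348 + 12736 = -1789612)
E + (183*(-75) + 178) = -1789612 + (183*(-75) + 178) = -1789612 + (-13725 + 178) = -1789612 - 13547 = -1803159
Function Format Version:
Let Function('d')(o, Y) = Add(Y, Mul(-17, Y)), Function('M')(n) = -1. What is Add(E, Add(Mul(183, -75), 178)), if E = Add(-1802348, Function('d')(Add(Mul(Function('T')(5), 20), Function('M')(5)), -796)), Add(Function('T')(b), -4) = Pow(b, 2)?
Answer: -1803159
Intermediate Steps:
Function('T')(b) = Add(4, Pow(b, 2))
Function('d')(o, Y) = Mul(-16, Y)
E = -1789612 (E = Add(-1802348, Mul(-16, -796)) = Add(-1802348, 12736) = -1789612)
Add(E, Add(Mul(183, -75), 178)) = Add(-1789612, Add(Mul(183, -75), 178)) = Add(-1789612, Add(-13725, 178)) = Add(-1789612, -13547) = -1803159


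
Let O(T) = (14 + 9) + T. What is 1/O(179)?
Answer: 1/202 ≈ 0.0049505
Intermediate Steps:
O(T) = 23 + T
1/O(179) = 1/(23 + 179) = 1/202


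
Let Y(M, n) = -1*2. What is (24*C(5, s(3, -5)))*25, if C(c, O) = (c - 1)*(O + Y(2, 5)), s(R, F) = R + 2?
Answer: 7200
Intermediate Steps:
s(R, F) = 2 + R
Y(M, n) = -2
C(c, O) = (-1 + c)*(-2 + O) (C(c, O) = (c - 1)*(O - 2) = (-1 + c)*(-2 + O))
(24*C(5, s(3, -5)))*25 = (24*(2 - (2 + 3) - 2*5 + (2 + 3)*5))*25 = (24*(2 - 1*5 - 10 + 5*5))*25 = (24*(2 - 5 - 10 + 25))*25 = (24*12)*25 = 288*25 = 7200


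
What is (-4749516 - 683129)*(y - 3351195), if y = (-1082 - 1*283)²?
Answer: 8083612780650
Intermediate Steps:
y = 1863225 (y = (-1082 - 283)² = (-1365)² = 1863225)
(-4749516 - 683129)*(y - 3351195) = (-4749516 - 683129)*(1863225 - 3351195) = -5432645*(-1487970) = 8083612780650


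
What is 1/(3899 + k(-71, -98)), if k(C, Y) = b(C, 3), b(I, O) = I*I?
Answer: 1/8940 ≈ 0.00011186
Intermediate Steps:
b(I, O) = I²
k(C, Y) = C²
1/(3899 + k(-71, -98)) = 1/(3899 + (-71)²) = 1/(3899 + 5041) = 1/8940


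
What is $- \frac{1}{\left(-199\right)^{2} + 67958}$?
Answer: $- \frac{1}{107559} \approx -9.2972 \cdot 10^{-6}$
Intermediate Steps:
$- \frac{1}{\left(-199\right)^{2} + 67958} = - \frac{1}{39601 + 67958} = - \frac{1}{107559}$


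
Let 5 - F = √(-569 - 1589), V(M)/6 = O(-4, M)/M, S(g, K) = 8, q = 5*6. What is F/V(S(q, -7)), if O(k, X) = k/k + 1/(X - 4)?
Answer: 16/3 - 16*I*√2158/15 ≈ 5.3333 - 49.551*I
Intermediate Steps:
q = 30
O(k, X) = 1 + 1/(-4 + X)
V(M) = 6*(-3 + M)/(M*(-4 + M)) (V(M) = 6*(((-3 + M)/(-4 + M))/M) = 6*((-3 + M)/(M*(-4 + M))) = 6*(-3 + M)/(M*(-4 + M)))
F = 5 - I*√2158 (F = 5 - √(-569 - 1589) = 5 - √(-2158) = 5 - I*√2158 ≈ 5.0 - 46.454*I)
F/V(S(q, -7)) = (5 - I*√2158)/((6*(-3 + 8)/(8*(-4 + 8)))) = (5 - I*√2158)/((6*(⅛)*5/4)) = (5 - I*√2158)/((6*(⅛)*(¼)*5)) = (5 - I*√2158)/(15/16) = (5 - I*√2158)*(16/15) = 16/3 - 16*I*√2158/15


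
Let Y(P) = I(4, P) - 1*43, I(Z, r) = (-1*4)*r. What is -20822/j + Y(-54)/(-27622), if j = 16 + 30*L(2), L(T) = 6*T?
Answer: -143802583/2596468 ≈ -55.384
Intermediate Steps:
I(Z, r) = -4*r
Y(P) = -43 - 4*P (Y(P) = -4*P - 1*43 = -4*P - 43 = -43 - 4*P)
j = 376 (j = 16 + 30*(6*2) = 16 + 30*12 = 16 + 360 = 376)
-20822/j + Y(-54)/(-27622) = -20822/376 + (-43 - 4*(-54))/(-27622) = -20822*1/376 + (-43 + 216)*(-1/27622) = -10411/188 + 173*(-1/27622) = -10411/188 - 173/27622 = -143802583/2596468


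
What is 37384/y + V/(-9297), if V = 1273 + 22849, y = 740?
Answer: 82427192/1719945 ≈ 47.924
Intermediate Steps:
V = 24122
37384/y + V/(-9297) = 37384/740 + 24122/(-9297) = 37384*(1/740) + 24122*(-1/9297) = 9346/185 - 24122/9297 = 82427192/1719945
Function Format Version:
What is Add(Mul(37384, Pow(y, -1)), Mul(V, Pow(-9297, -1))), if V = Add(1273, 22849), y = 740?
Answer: Rational(82427192, 1719945) ≈ 47.924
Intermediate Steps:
V = 24122
Add(Mul(37384, Pow(y, -1)), Mul(V, Pow(-9297, -1))) = Add(Mul(37384, Pow(740, -1)), Mul(24122, Pow(-9297, -1))) = Add(Mul(37384, Rational(1, 740)), Mul(24122, Rational(-1, 9297))) = Add(Rational(9346, 185), Rational(-24122, 9297)) = Rational(82427192, 1719945)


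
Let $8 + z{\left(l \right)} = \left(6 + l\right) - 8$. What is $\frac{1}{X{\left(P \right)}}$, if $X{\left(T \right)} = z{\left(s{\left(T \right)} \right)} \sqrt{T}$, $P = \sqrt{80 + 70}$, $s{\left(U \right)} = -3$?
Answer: $- \frac{\sqrt{5} \cdot 6^{\frac{3}{4}}}{390} \approx -0.02198$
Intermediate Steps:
$z{\left(l \right)} = -10 + l$ ($z{\left(l \right)} = -8 + \left(\left(6 + l\right) - 8\right) = -8 + \left(-2 + l\right) = -10 + l$)
$P = 5 \sqrt{6}$ ($P = \sqrt{150} = 5 \sqrt{6} \approx 12.247$)
$X{\left(T \right)} = - 13 \sqrt{T}$ ($X{\left(T \right)} = \left(-10 - 3\right) \sqrt{T} = - 13 \sqrt{T}$)
$\frac{1}{X{\left(P \right)}} = \frac{1}{\left(-13\right) \sqrt{5 \sqrt{6}}} = \frac{1}{\left(-13\right) \sqrt{5} \sqrt[4]{6}} = - \frac{\sqrt{5} \cdot 6^{\frac{3}{4}}}{390}$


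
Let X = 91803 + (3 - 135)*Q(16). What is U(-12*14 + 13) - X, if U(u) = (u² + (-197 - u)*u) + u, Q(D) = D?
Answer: -59311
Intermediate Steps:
U(u) = u + u² + u*(-197 - u) (U(u) = (u² + u*(-197 - u)) + u = u + u² + u*(-197 - u))
X = 89691 (X = 91803 + (3 - 135)*16 = 91803 - 132*16 = 91803 - 2112 = 89691)
U(-12*14 + 13) - X = -196*(-12*14 + 13) - 1*89691 = -196*(-168 + 13) - 89691 = -196*(-155) - 89691 = 30380 - 89691 = -59311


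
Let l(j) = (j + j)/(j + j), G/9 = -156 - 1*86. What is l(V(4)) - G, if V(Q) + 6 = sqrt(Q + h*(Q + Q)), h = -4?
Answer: 2179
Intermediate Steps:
G = -2178 (G = 9*(-156 - 1*86) = 9*(-156 - 86) = 9*(-242) = -2178)
V(Q) = -6 + sqrt(7)*sqrt(-Q) (V(Q) = -6 + sqrt(Q - 4*(Q + Q)) = -6 + sqrt(Q - 8*Q) = -6 + sqrt(-7*Q) = -6 + sqrt(7)*sqrt(-Q))
l(j) = 1 (l(j) = (2*j)/((2*j)) = (2*j)*(1/(2*j)) = 1)
l(V(4)) - G = 1 - 1*(-2178) = 1 + 2178 = 2179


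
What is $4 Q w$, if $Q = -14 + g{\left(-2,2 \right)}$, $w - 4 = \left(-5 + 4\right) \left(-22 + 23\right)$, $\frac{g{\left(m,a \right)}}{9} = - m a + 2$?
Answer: $480$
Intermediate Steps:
$g{\left(m,a \right)} = 18 - 9 a m$ ($g{\left(m,a \right)} = 9 \left(- m a + 2\right) = 9 \left(- a m + 2\right) = 9 \left(2 - a m\right) = 18 - 9 a m$)
$w = 3$ ($w = 4 + \left(-5 + 4\right) \left(-22 + 23\right) = 4 - 1 = 3$)
$Q = 40$ ($Q = -14 - \left(-18 + 18 \left(-2\right)\right) = -14 + \left(18 + 36\right) = -14 + 54 = 40$)
$4 Q w = 4 \cdot 40 \cdot 3 = 160 \cdot 3 = 480$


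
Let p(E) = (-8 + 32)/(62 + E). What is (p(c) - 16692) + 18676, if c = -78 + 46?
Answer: 9924/5 ≈ 1984.8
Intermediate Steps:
c = -32
p(E) = 24/(62 + E)
(p(c) - 16692) + 18676 = (24/(62 - 32) - 16692) + 18676 = (24/30 - 16692) + 18676 = (24*(1/30) - 16692) + 18676 = (⅘ - 16692) + 18676 = -83456/5 + 18676 = 9924/5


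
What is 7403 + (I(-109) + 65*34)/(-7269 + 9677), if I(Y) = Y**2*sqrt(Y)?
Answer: 8914317/1204 + 11881*I*sqrt(109)/2408 ≈ 7403.9 + 51.512*I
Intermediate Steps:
I(Y) = Y**(5/2)
7403 + (I(-109) + 65*34)/(-7269 + 9677) = 7403 + ((-109)**(5/2) + 65*34)/(-7269 + 9677) = 7403 + (11881*I*sqrt(109) + 2210)/2408 = 7403 + (2210 + 11881*I*sqrt(109))*(1/2408) = 7403 + (1105/1204 + 11881*I*sqrt(109)/2408) = 8914317/1204 + 11881*I*sqrt(109)/2408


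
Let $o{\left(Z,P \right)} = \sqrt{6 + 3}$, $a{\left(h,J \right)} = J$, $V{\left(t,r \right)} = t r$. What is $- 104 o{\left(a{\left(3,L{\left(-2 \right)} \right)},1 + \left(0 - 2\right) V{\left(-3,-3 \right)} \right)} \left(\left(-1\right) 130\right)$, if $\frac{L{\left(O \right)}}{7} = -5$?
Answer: $40560$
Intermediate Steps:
$L{\left(O \right)} = -35$ ($L{\left(O \right)} = 7 \left(-5\right) = -35$)
$V{\left(t,r \right)} = r t$
$o{\left(Z,P \right)} = 3$ ($o{\left(Z,P \right)} = \sqrt{9} = 3$)
$- 104 o{\left(a{\left(3,L{\left(-2 \right)} \right)},1 + \left(0 - 2\right) V{\left(-3,-3 \right)} \right)} \left(\left(-1\right) 130\right) = \left(-104\right) 3 \left(\left(-1\right) 130\right) = \left(-312\right) \left(-130\right) = 40560$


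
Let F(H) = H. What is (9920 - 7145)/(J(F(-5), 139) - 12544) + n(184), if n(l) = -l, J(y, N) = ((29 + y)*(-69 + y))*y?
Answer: -676951/3664 ≈ -184.76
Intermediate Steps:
J(y, N) = y*(-69 + y)*(29 + y) (J(y, N) = ((-69 + y)*(29 + y))*y = y*(-69 + y)*(29 + y))
(9920 - 7145)/(J(F(-5), 139) - 12544) + n(184) = (9920 - 7145)/(-5*(-2001 + (-5)**2 - 40*(-5)) - 12544) - 1*184 = 2775/(-5*(-2001 + 25 + 200) - 12544) - 184 = 2775/(-5*(-1776) - 12544) - 184 = 2775/(8880 - 12544) - 184 = 2775/(-3664) - 184 = 2775*(-1/3664) - 184 = -2775/3664 - 184 = -676951/3664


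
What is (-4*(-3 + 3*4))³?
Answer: -46656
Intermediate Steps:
(-4*(-3 + 3*4))³ = (-4*(-3 + 12))³ = (-4*9)³ = (-36)³ = -46656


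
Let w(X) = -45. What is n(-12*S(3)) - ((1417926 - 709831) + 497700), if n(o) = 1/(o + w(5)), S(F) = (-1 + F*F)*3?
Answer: -401529736/333 ≈ -1.2058e+6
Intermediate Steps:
S(F) = -3 + 3*F² (S(F) = (-1 + F²)*3 = -3 + 3*F²)
n(o) = 1/(-45 + o) (n(o) = 1/(o - 45) = 1/(-45 + o))
n(-12*S(3)) - ((1417926 - 709831) + 497700) = 1/(-45 - 12*(-3 + 3*3²)) - ((1417926 - 709831) + 497700) = 1/(-45 - 12*(-3 + 3*9)) - (708095 + 497700) = 1/(-45 - 12*(-3 + 27)) - 1*1205795 = 1/(-45 - 12*24) - 1205795 = 1/(-45 - 288) - 1205795 = 1/(-333) - 1205795 = -1/333 - 1205795 = -401529736/333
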